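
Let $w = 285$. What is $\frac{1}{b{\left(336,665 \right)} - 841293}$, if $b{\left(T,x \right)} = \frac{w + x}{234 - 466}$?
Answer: $- \frac{116}{97590463} \approx -1.1886 \cdot 10^{-6}$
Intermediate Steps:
$b{\left(T,x \right)} = - \frac{285}{232} - \frac{x}{232}$ ($b{\left(T,x \right)} = \frac{285 + x}{234 - 466} = \frac{285 + x}{-232} = \left(285 + x\right) \left(- \frac{1}{232}\right) = - \frac{285}{232} - \frac{x}{232}$)
$\frac{1}{b{\left(336,665 \right)} - 841293} = \frac{1}{\left(- \frac{285}{232} - \frac{665}{232}\right) - 841293} = \frac{1}{- \frac{475}{116} - 841293} = \frac{1}{- \frac{97590463}{116}} = - \frac{116}{97590463}$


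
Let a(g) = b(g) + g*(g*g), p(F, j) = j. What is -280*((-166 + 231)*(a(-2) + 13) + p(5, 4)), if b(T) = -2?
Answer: -55720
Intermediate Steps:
a(g) = -2 + g³ (a(g) = -2 + g*(g*g) = -2 + g*g² = -2 + g³)
-280*((-166 + 231)*(a(-2) + 13) + p(5, 4)) = -280*((-166 + 231)*((-2 + (-2)³) + 13) + 4) = -280*(65*((-2 - 8) + 13) + 4) = -280*(65*(-10 + 13) + 4) = -280*(65*3 + 4) = -280*(195 + 4) = -280*199 = -55720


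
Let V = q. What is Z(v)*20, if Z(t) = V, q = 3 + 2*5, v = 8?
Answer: 260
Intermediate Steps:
q = 13 (q = 3 + 10 = 13)
V = 13
Z(t) = 13
Z(v)*20 = 13*20 = 260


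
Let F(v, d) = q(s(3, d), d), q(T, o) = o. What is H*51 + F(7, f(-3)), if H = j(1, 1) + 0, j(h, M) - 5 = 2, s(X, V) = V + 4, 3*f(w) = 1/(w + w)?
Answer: 6425/18 ≈ 356.94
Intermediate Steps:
f(w) = 1/(6*w) (f(w) = 1/(3*(w + w)) = 1/(3*((2*w))) = (1/(2*w))/3 = 1/(6*w))
s(X, V) = 4 + V
j(h, M) = 7 (j(h, M) = 5 + 2 = 7)
F(v, d) = d
H = 7 (H = 7 + 0 = 7)
H*51 + F(7, f(-3)) = 7*51 + (⅙)/(-3) = 357 + (⅙)*(-⅓) = 357 - 1/18 = 6425/18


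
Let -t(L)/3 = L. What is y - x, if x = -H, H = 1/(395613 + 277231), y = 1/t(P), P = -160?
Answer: 168331/80741280 ≈ 0.0020848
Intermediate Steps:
t(L) = -3*L
y = 1/480 (y = 1/(-3*(-160)) = 1/480 ≈ 0.0020833)
H = 1/672844 ≈ 1.4862e-6
x = -1/672844 (x = -1*1/672844 = -1/672844 ≈ -1.4862e-6)
y - x = 1/480 - 1*(-1/672844) = 1/480 + 1/672844 = 168331/80741280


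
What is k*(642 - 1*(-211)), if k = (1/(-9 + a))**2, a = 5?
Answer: 853/16 ≈ 53.313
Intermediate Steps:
k = 1/16 (k = (1/(-9 + 5))**2 = (1/(-4))**2 = (-1/4)**2 = 1/16 ≈ 0.062500)
k*(642 - 1*(-211)) = (642 - 1*(-211))/16 = (642 + 211)/16 = (1/16)*853 = 853/16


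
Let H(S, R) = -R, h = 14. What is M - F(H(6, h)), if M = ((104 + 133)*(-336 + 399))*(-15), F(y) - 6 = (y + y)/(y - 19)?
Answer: -7391071/33 ≈ -2.2397e+5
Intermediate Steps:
F(y) = 6 + 2*y/(-19 + y) (F(y) = 6 + (y + y)/(y - 19) = 6 + (2*y)/(-19 + y) = 6 + 2*y/(-19 + y))
M = -223965 (M = (237*63)*(-15) = 14931*(-15) = -223965)
M - F(H(6, h)) = -223965 - 2*(-57 + 4*(-1*14))/(-19 - 1*14) = -223965 - 2*(-57 + 4*(-14))/(-19 - 14) = -223965 - 2*(-57 - 56)/(-33) = -223965 - 2*(-1)*(-113)/33 = -223965 - 1*226/33 = -223965 - 226/33 = -7391071/33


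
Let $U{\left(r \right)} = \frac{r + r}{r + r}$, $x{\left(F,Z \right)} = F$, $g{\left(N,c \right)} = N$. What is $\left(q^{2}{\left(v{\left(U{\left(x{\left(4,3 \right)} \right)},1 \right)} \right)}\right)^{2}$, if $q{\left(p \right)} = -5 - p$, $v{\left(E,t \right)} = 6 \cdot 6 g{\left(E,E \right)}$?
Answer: $2825761$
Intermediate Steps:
$U{\left(r \right)} = 1$ ($U{\left(r \right)} = \frac{2 r}{2 r} = 2 r \frac{1}{2 r} = 1$)
$v{\left(E,t \right)} = 36 E$ ($v{\left(E,t \right)} = 6 \cdot 6 E = 36 E$)
$\left(q^{2}{\left(v{\left(U{\left(x{\left(4,3 \right)} \right)},1 \right)} \right)}\right)^{2} = \left(\left(-5 - 36 \cdot 1\right)^{2}\right)^{2} = \left(\left(-5 - 36\right)^{2}\right)^{2} = \left(\left(-41\right)^{2}\right)^{2} = 1681^{2} = 2825761$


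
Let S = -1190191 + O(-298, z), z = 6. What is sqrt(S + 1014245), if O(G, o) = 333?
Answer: I*sqrt(175613) ≈ 419.06*I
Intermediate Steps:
S = -1189858 (S = -1190191 + 333 = -1189858)
sqrt(S + 1014245) = sqrt(-1189858 + 1014245) = sqrt(-175613) = I*sqrt(175613)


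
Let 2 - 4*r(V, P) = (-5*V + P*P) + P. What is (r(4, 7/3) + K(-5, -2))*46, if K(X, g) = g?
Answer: 644/9 ≈ 71.556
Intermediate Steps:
r(V, P) = ½ - P/4 - P²/4 + 5*V/4 (r(V, P) = ½ - ((-5*V + P*P) + P)/4 = ½ - ((-5*V + P²) + P)/4 = ½ - ((P² - 5*V) + P)/4 = ½ - (P + P² - 5*V)/4 = ½ + (-P/4 - P²/4 + 5*V/4) = ½ - P/4 - P²/4 + 5*V/4)
(r(4, 7/3) + K(-5, -2))*46 = ((½ - 7/(4*3) - (7/3)²/4 + (5/4)*4) - 2)*46 = ((½ - 7/(4*3) - (7*(⅓))²/4 + 5) - 2)*46 = ((½ - ¼*7/3 - (7/3)²/4 + 5) - 2)*46 = ((½ - 7/12 - ¼*49/9 + 5) - 2)*46 = ((½ - 7/12 - 49/36 + 5) - 2)*46 = (32/9 - 2)*46 = (14/9)*46 = 644/9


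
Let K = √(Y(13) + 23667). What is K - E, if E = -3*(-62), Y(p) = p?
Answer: -186 + 8*√370 ≈ -32.117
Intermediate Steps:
E = 186
K = 8*√370 (K = √(13 + 23667) = √23680 = 8*√370 ≈ 153.88)
K - E = 8*√370 - 1*186 = 8*√370 - 186 = -186 + 8*√370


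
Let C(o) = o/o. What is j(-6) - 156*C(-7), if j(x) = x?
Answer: -162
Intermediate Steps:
C(o) = 1
j(-6) - 156*C(-7) = -6 - 156*1 = -6 - 156 = -162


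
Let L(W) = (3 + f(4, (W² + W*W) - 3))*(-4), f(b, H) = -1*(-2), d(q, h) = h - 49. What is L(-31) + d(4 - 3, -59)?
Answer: -128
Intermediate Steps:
d(q, h) = -49 + h
f(b, H) = 2
L(W) = -20 (L(W) = (3 + 2)*(-4) = 5*(-4) = -20)
L(-31) + d(4 - 3, -59) = -20 + (-49 - 59) = -20 - 108 = -128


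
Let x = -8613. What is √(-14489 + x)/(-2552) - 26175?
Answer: -26175 - I*√23102/2552 ≈ -26175.0 - 0.059559*I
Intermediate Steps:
√(-14489 + x)/(-2552) - 26175 = √(-14489 - 8613)/(-2552) - 26175 = √(-23102)*(-1/2552) - 26175 = (I*√23102)*(-1/2552) - 26175 = -I*√23102/2552 - 26175 = -26175 - I*√23102/2552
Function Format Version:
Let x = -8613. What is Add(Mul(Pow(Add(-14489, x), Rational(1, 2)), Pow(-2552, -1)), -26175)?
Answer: Add(-26175, Mul(Rational(-1, 2552), I, Pow(23102, Rational(1, 2)))) ≈ Add(-26175., Mul(-0.059559, I))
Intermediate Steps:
Add(Mul(Pow(Add(-14489, x), Rational(1, 2)), Pow(-2552, -1)), -26175) = Add(Mul(Pow(Add(-14489, -8613), Rational(1, 2)), Pow(-2552, -1)), -26175) = Add(Mul(Pow(-23102, Rational(1, 2)), Rational(-1, 2552)), -26175) = Add(Mul(Mul(I, Pow(23102, Rational(1, 2))), Rational(-1, 2552)), -26175) = Add(Mul(Rational(-1, 2552), I, Pow(23102, Rational(1, 2))), -26175) = Add(-26175, Mul(Rational(-1, 2552), I, Pow(23102, Rational(1, 2))))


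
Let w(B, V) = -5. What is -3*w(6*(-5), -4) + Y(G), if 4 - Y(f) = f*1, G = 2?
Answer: 17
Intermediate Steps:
Y(f) = 4 - f
-3*w(6*(-5), -4) + Y(G) = -3*(-5) + (4 - 1*2) = 15 + (4 - 2) = 15 + 2 = 17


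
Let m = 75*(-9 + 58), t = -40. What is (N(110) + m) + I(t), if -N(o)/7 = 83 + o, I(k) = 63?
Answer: 2387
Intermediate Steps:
N(o) = -581 - 7*o (N(o) = -7*(83 + o) = -581 - 7*o)
m = 3675 (m = 75*49 = 3675)
(N(110) + m) + I(t) = ((-581 - 7*110) + 3675) + 63 = ((-581 - 770) + 3675) + 63 = (-1351 + 3675) + 63 = 2324 + 63 = 2387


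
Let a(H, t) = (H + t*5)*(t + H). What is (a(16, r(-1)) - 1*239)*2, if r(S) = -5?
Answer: -676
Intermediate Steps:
a(H, t) = (H + t)*(H + 5*t) (a(H, t) = (H + 5*t)*(H + t) = (H + t)*(H + 5*t))
(a(16, r(-1)) - 1*239)*2 = ((16**2 + 5*(-5)**2 + 6*16*(-5)) - 1*239)*2 = ((256 + 5*25 - 480) - 239)*2 = ((256 + 125 - 480) - 239)*2 = (-99 - 239)*2 = -338*2 = -676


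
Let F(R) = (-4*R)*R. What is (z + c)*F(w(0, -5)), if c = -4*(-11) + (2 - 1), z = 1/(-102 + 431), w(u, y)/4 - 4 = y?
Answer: -947584/329 ≈ -2880.2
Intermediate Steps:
w(u, y) = 16 + 4*y
z = 1/329 ≈ 0.0030395
F(R) = -4*R²
c = 45 (c = 44 + 1 = 45)
(z + c)*F(w(0, -5)) = (1/329 + 45)*(-4*(16 + 4*(-5))²) = 14806*(-4*(16 - 20)²)/329 = 14806*(-4*(-4)²)/329 = 14806*(-4*16)/329 = (14806/329)*(-64) = -947584/329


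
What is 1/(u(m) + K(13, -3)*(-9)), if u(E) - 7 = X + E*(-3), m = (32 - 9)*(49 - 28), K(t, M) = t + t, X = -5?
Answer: -1/1681 ≈ -0.00059488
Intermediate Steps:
K(t, M) = 2*t
m = 483 (m = 23*21 = 483)
u(E) = 2 - 3*E (u(E) = 7 + (-5 + E*(-3)) = 7 + (-5 - 3*E) = 2 - 3*E)
1/(u(m) + K(13, -3)*(-9)) = 1/((2 - 3*483) + (2*13)*(-9)) = 1/((2 - 1449) + 26*(-9)) = 1/(-1447 - 234) = 1/(-1681) = -1/1681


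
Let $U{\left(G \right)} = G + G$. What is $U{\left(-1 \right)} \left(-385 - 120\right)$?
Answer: $1010$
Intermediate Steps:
$U{\left(G \right)} = 2 G$
$U{\left(-1 \right)} \left(-385 - 120\right) = 2 \left(-1\right) \left(-385 - 120\right) = \left(-2\right) \left(-505\right) = 1010$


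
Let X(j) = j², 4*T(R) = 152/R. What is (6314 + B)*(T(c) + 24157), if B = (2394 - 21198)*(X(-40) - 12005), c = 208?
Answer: 18906564342273/4 ≈ 4.7266e+12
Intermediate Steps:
T(R) = 38/R (T(R) = (152/R)/4 = 38/R)
B = 195655620 (B = (2394 - 21198)*((-40)² - 12005) = -18804*(1600 - 12005) = -18804*(-10405) = 195655620)
(6314 + B)*(T(c) + 24157) = (6314 + 195655620)*(38/208 + 24157) = 195661934*(38*(1/208) + 24157) = 195661934*(19/104 + 24157) = 195661934*(2512347/104) = 18906564342273/4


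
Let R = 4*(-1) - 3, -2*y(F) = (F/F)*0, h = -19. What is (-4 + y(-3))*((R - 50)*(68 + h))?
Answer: 11172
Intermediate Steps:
y(F) = 0 (y(F) = -F/F*0/2 = -0/2 = -1/2*0 = 0)
R = -7 (R = -4 - 3 = -7)
(-4 + y(-3))*((R - 50)*(68 + h)) = (-4 + 0)*((-7 - 50)*(68 - 19)) = -(-228)*49 = -4*(-2793) = 11172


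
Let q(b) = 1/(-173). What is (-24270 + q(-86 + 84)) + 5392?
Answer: -3265895/173 ≈ -18878.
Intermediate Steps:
q(b) = -1/173
(-24270 + q(-86 + 84)) + 5392 = (-24270 - 1/173) + 5392 = -4198711/173 + 5392 = -3265895/173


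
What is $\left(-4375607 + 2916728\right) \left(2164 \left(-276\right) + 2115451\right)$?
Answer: $-2214851132373$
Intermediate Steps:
$\left(-4375607 + 2916728\right) \left(2164 \left(-276\right) + 2115451\right) = - 1458879 \left(-597264 + 2115451\right) = \left(-1458879\right) 1518187 = -2214851132373$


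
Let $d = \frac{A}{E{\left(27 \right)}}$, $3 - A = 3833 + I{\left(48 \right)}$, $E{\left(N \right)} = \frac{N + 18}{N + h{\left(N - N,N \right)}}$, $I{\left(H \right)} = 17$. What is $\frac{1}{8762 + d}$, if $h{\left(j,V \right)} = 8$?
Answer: $\frac{9}{51929} \approx 0.00017331$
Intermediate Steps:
$E{\left(N \right)} = \frac{18 + N}{8 + N}$ ($E{\left(N \right)} = \frac{N + 18}{N + 8} = \frac{18 + N}{8 + N}$)
$A = -3847$ ($A = 3 - \left(3833 + 17\right) = 3 - 3850 = -3847$)
$d = - \frac{26929}{9}$ ($d = - \frac{3847}{\frac{1}{8 + 27} \left(18 + 27\right)} = - \frac{3847}{\frac{1}{35} \cdot 45} = - \frac{3847}{\frac{9}{7}} = \left(-3847\right) \frac{7}{9} = - \frac{26929}{9} \approx -2992.1$)
$\frac{1}{8762 + d} = \frac{1}{8762 - \frac{26929}{9}} = \frac{1}{\frac{51929}{9}} = \frac{9}{51929}$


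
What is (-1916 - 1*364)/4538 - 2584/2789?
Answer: -9042556/6328241 ≈ -1.4289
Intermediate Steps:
(-1916 - 1*364)/4538 - 2584/2789 = (-1916 - 364)*(1/4538) - 2584*1/2789 = -2280*1/4538 - 2584/2789 = -1140/2269 - 2584/2789 = -9042556/6328241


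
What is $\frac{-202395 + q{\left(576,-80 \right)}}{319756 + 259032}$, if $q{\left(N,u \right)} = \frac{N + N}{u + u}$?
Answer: $- \frac{144573}{413420} \approx -0.3497$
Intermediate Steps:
$q{\left(N,u \right)} = \frac{N}{u}$ ($q{\left(N,u \right)} = \frac{2 N}{2 u} = 2 N \frac{1}{2 u} = \frac{N}{u}$)
$\frac{-202395 + q{\left(576,-80 \right)}}{319756 + 259032} = \frac{-202395 + \frac{576}{-80}}{319756 + 259032} = \frac{-202395 + 576 \left(- \frac{1}{80}\right)}{578788} = \left(-202395 - \frac{36}{5}\right) \frac{1}{578788} = \left(- \frac{1012011}{5}\right) \frac{1}{578788} = - \frac{144573}{413420}$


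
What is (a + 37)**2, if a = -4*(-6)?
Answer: 3721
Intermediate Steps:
a = 24
(a + 37)**2 = (24 + 37)**2 = 61**2 = 3721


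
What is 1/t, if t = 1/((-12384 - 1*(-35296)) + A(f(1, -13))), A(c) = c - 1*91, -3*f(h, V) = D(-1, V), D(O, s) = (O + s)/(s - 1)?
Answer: 68462/3 ≈ 22821.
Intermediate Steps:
D(O, s) = (O + s)/(-1 + s)
f(h, V) = -⅓ (f(h, V) = -(-1 + V)/(3*(-1 + V)) = -⅓*1 = -⅓)
A(c) = -91 + c (A(c) = c - 91 = -91 + c)
t = 3/68462 (t = 1/((-12384 - 1*(-35296)) + (-91 - ⅓)) = 1/((-12384 + 35296) - 274/3) = 1/(22912 - 274/3) = 1/(68462/3) = 3/68462 ≈ 4.3820e-5)
1/t = 1/(3/68462) = 68462/3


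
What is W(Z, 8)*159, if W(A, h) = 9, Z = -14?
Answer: 1431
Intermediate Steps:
W(Z, 8)*159 = 9*159 = 1431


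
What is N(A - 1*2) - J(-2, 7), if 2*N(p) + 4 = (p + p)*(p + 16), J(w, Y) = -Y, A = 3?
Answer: 22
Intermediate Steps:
N(p) = -2 + p*(16 + p) (N(p) = -2 + ((p + p)*(p + 16))/2 = -2 + ((2*p)*(16 + p))/2 = -2 + (2*p*(16 + p))/2 = -2 + p*(16 + p))
N(A - 1*2) - J(-2, 7) = (-2 + (3 - 1*2)**2 + 16*(3 - 1*2)) - (-1)*7 = (-2 + (3 - 2)**2 + 16*(3 - 2)) - 1*(-7) = (-2 + 1**2 + 16*1) + 7 = (-2 + 1 + 16) + 7 = 15 + 7 = 22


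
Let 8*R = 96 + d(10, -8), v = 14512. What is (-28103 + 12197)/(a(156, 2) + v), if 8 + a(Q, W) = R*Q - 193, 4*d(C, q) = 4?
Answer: -31812/32405 ≈ -0.98170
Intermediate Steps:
d(C, q) = 1 (d(C, q) = (¼)*4 = 1)
R = 97/8 (R = (96 + 1)/8 = (⅛)*97 = 97/8 ≈ 12.125)
a(Q, W) = -201 + 97*Q/8 (a(Q, W) = -8 + (97*Q/8 - 193) = -8 + (-193 + 97*Q/8) = -201 + 97*Q/8)
(-28103 + 12197)/(a(156, 2) + v) = (-28103 + 12197)/((-201 + (97/8)*156) + 14512) = -15906/((-201 + 3783/2) + 14512) = -15906/(3381/2 + 14512) = -15906/32405/2 = -15906*2/32405 = -31812/32405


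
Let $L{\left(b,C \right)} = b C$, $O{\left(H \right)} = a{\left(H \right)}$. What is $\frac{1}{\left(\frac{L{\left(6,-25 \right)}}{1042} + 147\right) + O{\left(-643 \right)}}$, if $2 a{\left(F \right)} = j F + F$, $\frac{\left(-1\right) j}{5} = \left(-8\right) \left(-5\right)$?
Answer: $\frac{1042}{66818621} \approx 1.5594 \cdot 10^{-5}$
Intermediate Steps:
$j = -200$ ($j = - 5 \left(\left(-8\right) \left(-5\right)\right) = \left(-5\right) 40 = -200$)
$a{\left(F \right)} = - \frac{199 F}{2}$ ($a{\left(F \right)} = \frac{- 200 F + F}{2} = \frac{\left(-199\right) F}{2} = - \frac{199 F}{2}$)
$O{\left(H \right)} = - \frac{199 H}{2}$
$L{\left(b,C \right)} = C b$
$\frac{1}{\left(\frac{L{\left(6,-25 \right)}}{1042} + 147\right) + O{\left(-643 \right)}} = \frac{1}{\left(\frac{\left(-25\right) 6}{1042} + 147\right) - - \frac{127957}{2}} = \frac{1}{\left(\left(-150\right) \frac{1}{1042} + 147\right) + \frac{127957}{2}} = \frac{1}{\left(- \frac{75}{521} + 147\right) + \frac{127957}{2}} = \frac{1}{\frac{76512}{521} + \frac{127957}{2}} = \frac{1}{\frac{66818621}{1042}} = \frac{1042}{66818621}$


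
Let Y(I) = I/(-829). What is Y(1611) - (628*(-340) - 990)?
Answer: 177827179/829 ≈ 2.1451e+5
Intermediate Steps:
Y(I) = -I/829 (Y(I) = I*(-1/829) = -I/829)
Y(1611) - (628*(-340) - 990) = -1/829*1611 - (628*(-340) - 990) = -1611/829 - (-213520 - 990) = -1611/829 - 1*(-214510) = -1611/829 + 214510 = 177827179/829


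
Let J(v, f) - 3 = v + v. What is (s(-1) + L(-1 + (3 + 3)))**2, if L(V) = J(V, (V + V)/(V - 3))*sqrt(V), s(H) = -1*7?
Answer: 894 - 182*sqrt(5) ≈ 487.04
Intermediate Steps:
J(v, f) = 3 + 2*v (J(v, f) = 3 + (v + v) = 3 + 2*v)
s(H) = -7
L(V) = sqrt(V)*(3 + 2*V) (L(V) = (3 + 2*V)*sqrt(V) = sqrt(V)*(3 + 2*V))
(s(-1) + L(-1 + (3 + 3)))**2 = (-7 + sqrt(-1 + (3 + 3))*(3 + 2*(-1 + (3 + 3))))**2 = (-7 + sqrt(-1 + 6)*(3 + 2*(-1 + 6)))**2 = (-7 + sqrt(5)*(3 + 2*5))**2 = (-7 + sqrt(5)*(3 + 10))**2 = (-7 + sqrt(5)*13)**2 = (-7 + 13*sqrt(5))**2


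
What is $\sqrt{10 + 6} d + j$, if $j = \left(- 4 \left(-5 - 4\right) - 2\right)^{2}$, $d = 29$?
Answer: $1272$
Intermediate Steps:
$j = 1156$ ($j = \left(\left(-4\right) \left(-9\right) - 2\right)^{2} = \left(36 - 2\right)^{2} = 34^{2} = 1156$)
$\sqrt{10 + 6} d + j = \sqrt{10 + 6} \cdot 29 + 1156 = \sqrt{16} \cdot 29 + 1156 = 4 \cdot 29 + 1156 = 116 + 1156 = 1272$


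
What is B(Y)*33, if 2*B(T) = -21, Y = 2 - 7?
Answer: -693/2 ≈ -346.50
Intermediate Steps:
Y = -5
B(T) = -21/2 (B(T) = (½)*(-21) = -21/2)
B(Y)*33 = -21/2*33 = -693/2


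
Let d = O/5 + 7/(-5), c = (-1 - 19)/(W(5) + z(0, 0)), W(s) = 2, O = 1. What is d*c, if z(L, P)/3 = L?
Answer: 12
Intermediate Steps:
z(L, P) = 3*L
c = -10 (c = (-1 - 19)/(2 + 3*0) = -20/(2 + 0) = -20/2 = -20*½ = -10)
d = -6/5 (d = 1/5 + 7/(-5) = 1*(⅕) + 7*(-⅕) = ⅕ - 7/5 = -6/5 ≈ -1.2000)
d*c = -6/5*(-10) = 12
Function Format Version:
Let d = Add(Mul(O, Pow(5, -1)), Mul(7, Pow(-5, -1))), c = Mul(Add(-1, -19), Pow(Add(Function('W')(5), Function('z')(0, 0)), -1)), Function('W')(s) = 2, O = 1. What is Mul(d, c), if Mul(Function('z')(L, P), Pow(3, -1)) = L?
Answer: 12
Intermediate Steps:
Function('z')(L, P) = Mul(3, L)
c = -10 (c = Mul(Add(-1, -19), Pow(Add(2, Mul(3, 0)), -1)) = Mul(-20, Pow(Add(2, 0), -1)) = Mul(-20, Pow(2, -1)) = Mul(-20, Rational(1, 2)) = -10)
d = Rational(-6, 5) (d = Add(Mul(1, Pow(5, -1)), Mul(7, Pow(-5, -1))) = Add(Mul(1, Rational(1, 5)), Mul(7, Rational(-1, 5))) = Add(Rational(1, 5), Rational(-7, 5)) = Rational(-6, 5) ≈ -1.2000)
Mul(d, c) = Mul(Rational(-6, 5), -10) = 12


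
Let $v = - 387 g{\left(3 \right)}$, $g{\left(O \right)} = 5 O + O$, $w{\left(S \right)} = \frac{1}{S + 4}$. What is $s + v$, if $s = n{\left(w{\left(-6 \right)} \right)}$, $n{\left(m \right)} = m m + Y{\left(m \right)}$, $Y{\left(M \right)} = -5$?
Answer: $- \frac{27883}{4} \approx -6970.8$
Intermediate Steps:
$w{\left(S \right)} = \frac{1}{4 + S}$
$g{\left(O \right)} = 6 O$
$n{\left(m \right)} = -5 + m^{2}$ ($n{\left(m \right)} = m m - 5 = m^{2} - 5 = -5 + m^{2}$)
$s = - \frac{19}{4}$ ($s = -5 + \left(\frac{1}{4 - 6}\right)^{2} = -5 + \left(\frac{1}{-2}\right)^{2} = -5 + \left(- \frac{1}{2}\right)^{2} = -5 + \frac{1}{4} = - \frac{19}{4} \approx -4.75$)
$v = -6966$ ($v = - 387 \cdot 6 \cdot 3 = \left(-387\right) 18 = -6966$)
$s + v = - \frac{19}{4} - 6966 = - \frac{27883}{4}$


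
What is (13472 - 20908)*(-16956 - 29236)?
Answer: 343483712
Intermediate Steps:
(13472 - 20908)*(-16956 - 29236) = -7436*(-46192) = 343483712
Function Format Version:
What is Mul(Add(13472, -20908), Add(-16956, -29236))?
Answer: 343483712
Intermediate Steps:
Mul(Add(13472, -20908), Add(-16956, -29236)) = Mul(-7436, -46192) = 343483712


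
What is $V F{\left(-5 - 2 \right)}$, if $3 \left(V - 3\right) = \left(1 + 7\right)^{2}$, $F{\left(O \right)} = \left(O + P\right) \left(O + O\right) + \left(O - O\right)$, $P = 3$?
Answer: $\frac{4088}{3} \approx 1362.7$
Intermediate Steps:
$F{\left(O \right)} = 2 O \left(3 + O\right)$ ($F{\left(O \right)} = \left(O + 3\right) \left(O + O\right) + \left(O - O\right) = \left(3 + O\right) 2 O + 0 = 2 O \left(3 + O\right) + 0 = 2 O \left(3 + O\right)$)
$V = \frac{73}{3}$ ($V = 3 + \frac{\left(1 + 7\right)^{2}}{3} = 3 + \frac{8^{2}}{3} = 3 + \frac{1}{3} \cdot 64 = 3 + \frac{64}{3} = \frac{73}{3} \approx 24.333$)
$V F{\left(-5 - 2 \right)} = \frac{73 \cdot 2 \left(-5 - 2\right) \left(3 - 7\right)}{3} = \frac{73 \cdot 2 \left(-7\right) \left(3 - 7\right)}{3} = \frac{73 \cdot 2 \left(-7\right) \left(-4\right)}{3} = \frac{73}{3} \cdot 56 = \frac{4088}{3}$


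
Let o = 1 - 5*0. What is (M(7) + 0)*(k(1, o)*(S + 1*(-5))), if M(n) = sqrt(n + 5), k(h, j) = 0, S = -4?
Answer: 0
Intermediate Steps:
o = 1 (o = 1 + 0 = 1)
M(n) = sqrt(5 + n)
(M(7) + 0)*(k(1, o)*(S + 1*(-5))) = (sqrt(5 + 7) + 0)*(0*(-4 + 1*(-5))) = (sqrt(12) + 0)*(0*(-4 - 5)) = (2*sqrt(3) + 0)*(0*(-9)) = (2*sqrt(3))*0 = 0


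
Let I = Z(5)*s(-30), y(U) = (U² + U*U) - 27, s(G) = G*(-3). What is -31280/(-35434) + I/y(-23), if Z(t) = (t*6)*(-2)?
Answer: -79546960/18266227 ≈ -4.3549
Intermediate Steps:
Z(t) = -12*t (Z(t) = (6*t)*(-2) = -12*t)
s(G) = -3*G
y(U) = -27 + 2*U² (y(U) = (U² + U²) - 27 = 2*U² - 27 = -27 + 2*U²)
I = -5400 (I = (-12*5)*(-3*(-30)) = -60*90 = -5400)
-31280/(-35434) + I/y(-23) = -31280/(-35434) - 5400/(-27 + 2*(-23)²) = -31280*(-1/35434) - 5400/(-27 + 2*529) = 15640/17717 - 5400/(-27 + 1058) = 15640/17717 - 5400/1031 = -79546960/18266227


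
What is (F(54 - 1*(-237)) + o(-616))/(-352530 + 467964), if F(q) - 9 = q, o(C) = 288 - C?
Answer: 602/57717 ≈ 0.010430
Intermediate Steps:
F(q) = 9 + q
(F(54 - 1*(-237)) + o(-616))/(-352530 + 467964) = ((9 + (54 - 1*(-237))) + (288 - 1*(-616)))/(-352530 + 467964) = ((9 + (54 + 237)) + (288 + 616))/115434 = ((9 + 291) + 904)*(1/115434) = (300 + 904)*(1/115434) = 1204*(1/115434) = 602/57717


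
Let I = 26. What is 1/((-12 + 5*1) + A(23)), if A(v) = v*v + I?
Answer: 1/548 ≈ 0.0018248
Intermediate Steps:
A(v) = 26 + v**2 (A(v) = v*v + 26 = v**2 + 26 = 26 + v**2)
1/((-12 + 5*1) + A(23)) = 1/((-12 + 5*1) + (26 + 23**2)) = 1/((-12 + 5) + (26 + 529)) = 1/(-7 + 555) = 1/548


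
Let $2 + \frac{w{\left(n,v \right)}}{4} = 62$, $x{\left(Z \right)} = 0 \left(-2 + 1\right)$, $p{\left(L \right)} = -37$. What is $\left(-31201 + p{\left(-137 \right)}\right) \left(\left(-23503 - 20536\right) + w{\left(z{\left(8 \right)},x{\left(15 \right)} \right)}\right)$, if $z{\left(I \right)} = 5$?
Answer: $1368193162$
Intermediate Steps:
$x{\left(Z \right)} = 0$ ($x{\left(Z \right)} = 0 \left(-1\right) = 0$)
$w{\left(n,v \right)} = 240$ ($w{\left(n,v \right)} = -8 + 4 \cdot 62 = -8 + 248 = 240$)
$\left(-31201 + p{\left(-137 \right)}\right) \left(\left(-23503 - 20536\right) + w{\left(z{\left(8 \right)},x{\left(15 \right)} \right)}\right) = \left(-31201 - 37\right) \left(\left(-23503 - 20536\right) + 240\right) = - 31238 \left(-44039 + 240\right) = \left(-31238\right) \left(-43799\right) = 1368193162$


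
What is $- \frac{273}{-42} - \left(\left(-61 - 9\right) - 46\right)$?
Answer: $\frac{245}{2} \approx 122.5$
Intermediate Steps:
$- \frac{273}{-42} - \left(\left(-61 - 9\right) - 46\right) = \left(-273\right) \left(- \frac{1}{42}\right) - \left(-70 - 46\right) = \frac{13}{2} - -116 = \frac{13}{2} + 116 = \frac{245}{2}$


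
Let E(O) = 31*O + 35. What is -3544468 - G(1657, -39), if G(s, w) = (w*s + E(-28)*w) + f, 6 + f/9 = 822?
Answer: -3519676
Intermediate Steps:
E(O) = 35 + 31*O
f = 7344 (f = -54 + 9*822 = -54 + 7398 = 7344)
G(s, w) = 7344 - 833*w + s*w (G(s, w) = (w*s + (35 + 31*(-28))*w) + 7344 = (s*w + (35 - 868)*w) + 7344 = (s*w - 833*w) + 7344 = (-833*w + s*w) + 7344 = 7344 - 833*w + s*w)
-3544468 - G(1657, -39) = -3544468 - (7344 - 833*(-39) + 1657*(-39)) = -3544468 - (7344 + 32487 - 64623) = -3544468 - 1*(-24792) = -3544468 + 24792 = -3519676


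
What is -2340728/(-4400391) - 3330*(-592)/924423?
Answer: 3612859200568/1355940883131 ≈ 2.6645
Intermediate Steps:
-2340728/(-4400391) - 3330*(-592)/924423 = -2340728*(-1/4400391) + 1971360*(1/924423) = 2340728/4400391 + 657120/308141 = 3612859200568/1355940883131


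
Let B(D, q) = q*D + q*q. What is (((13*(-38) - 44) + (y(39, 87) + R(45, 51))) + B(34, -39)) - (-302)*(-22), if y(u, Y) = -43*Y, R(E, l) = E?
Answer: -10683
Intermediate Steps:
B(D, q) = q² + D*q (B(D, q) = D*q + q² = q² + D*q)
(((13*(-38) - 44) + (y(39, 87) + R(45, 51))) + B(34, -39)) - (-302)*(-22) = (((13*(-38) - 44) + (-43*87 + 45)) - 39*(34 - 39)) - (-302)*(-22) = (((-494 - 44) + (-3741 + 45)) - 39*(-5)) - 1*6644 = ((-538 - 3696) + 195) - 6644 = (-4234 + 195) - 6644 = -4039 - 6644 = -10683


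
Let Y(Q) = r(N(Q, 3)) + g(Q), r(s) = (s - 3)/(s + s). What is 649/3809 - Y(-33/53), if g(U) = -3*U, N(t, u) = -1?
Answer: -746448/201877 ≈ -3.6975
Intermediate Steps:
r(s) = (-3 + s)/(2*s) (r(s) = (-3 + s)/((2*s)) = (-3 + s)*(1/(2*s)) = (-3 + s)/(2*s))
Y(Q) = 2 - 3*Q (Y(Q) = (½)*(-3 - 1)/(-1) - 3*Q = (½)*(-1)*(-4) - 3*Q = 2 - 3*Q)
649/3809 - Y(-33/53) = 649/3809 - (2 - (-99)/53) = 649*(1/3809) - (2 - (-99)/53) = 649/3809 - (2 - 3*(-33/53)) = 649/3809 - (2 + 99/53) = 649/3809 - 1*205/53 = 649/3809 - 205/53 = -746448/201877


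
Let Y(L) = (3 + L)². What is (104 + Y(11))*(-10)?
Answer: -3000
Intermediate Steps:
(104 + Y(11))*(-10) = (104 + (3 + 11)²)*(-10) = (104 + 14²)*(-10) = (104 + 196)*(-10) = 300*(-10) = -3000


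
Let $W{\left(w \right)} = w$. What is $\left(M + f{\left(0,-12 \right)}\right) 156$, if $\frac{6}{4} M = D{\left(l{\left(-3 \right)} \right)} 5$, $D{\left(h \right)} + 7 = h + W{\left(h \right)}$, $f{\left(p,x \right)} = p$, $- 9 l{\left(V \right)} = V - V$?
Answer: $-3640$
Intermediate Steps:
$l{\left(V \right)} = 0$ ($l{\left(V \right)} = - \frac{V - V}{9} = \left(- \frac{1}{9}\right) 0 = 0$)
$D{\left(h \right)} = -7 + 2 h$ ($D{\left(h \right)} = -7 + \left(h + h\right) = -7 + 2 h$)
$M = - \frac{70}{3}$ ($M = \frac{2 \left(-7 + 2 \cdot 0\right) 5}{3} = \frac{2 \left(-7 + 0\right) 5}{3} = \frac{2 \left(\left(-7\right) 5\right)}{3} = \frac{2}{3} \left(-35\right) = - \frac{70}{3} \approx -23.333$)
$\left(M + f{\left(0,-12 \right)}\right) 156 = \left(- \frac{70}{3} + 0\right) 156 = \left(- \frac{70}{3}\right) 156 = -3640$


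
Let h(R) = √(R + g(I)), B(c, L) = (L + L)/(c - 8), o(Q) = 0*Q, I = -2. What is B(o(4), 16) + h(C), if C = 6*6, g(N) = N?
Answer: -4 + √34 ≈ 1.8310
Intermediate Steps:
o(Q) = 0
B(c, L) = 2*L/(-8 + c) (B(c, L) = (2*L)/(-8 + c) = 2*L/(-8 + c))
C = 36
h(R) = √(-2 + R) (h(R) = √(R - 2) = √(-2 + R))
B(o(4), 16) + h(C) = 2*16/(-8 + 0) + √(-2 + 36) = 2*16/(-8) + √34 = 2*16*(-⅛) + √34 = -4 + √34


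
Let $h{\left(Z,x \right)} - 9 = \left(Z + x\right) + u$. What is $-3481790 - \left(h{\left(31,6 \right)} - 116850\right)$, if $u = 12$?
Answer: $-3364998$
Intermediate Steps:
$h{\left(Z,x \right)} = 21 + Z + x$ ($h{\left(Z,x \right)} = 9 + \left(\left(Z + x\right) + 12\right) = 9 + \left(12 + Z + x\right) = 21 + Z + x$)
$-3481790 - \left(h{\left(31,6 \right)} - 116850\right) = -3481790 - \left(\left(21 + 31 + 6\right) - 116850\right) = -3481790 - \left(58 - 116850\right) = -3481790 - -116792 = -3481790 + 116792 = -3364998$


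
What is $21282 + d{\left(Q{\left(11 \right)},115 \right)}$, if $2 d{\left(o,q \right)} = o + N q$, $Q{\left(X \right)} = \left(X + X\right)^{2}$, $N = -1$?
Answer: $\frac{42933}{2} \approx 21467.0$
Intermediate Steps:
$Q{\left(X \right)} = 4 X^{2}$ ($Q{\left(X \right)} = \left(2 X\right)^{2} = 4 X^{2}$)
$d{\left(o,q \right)} = \frac{o}{2} - \frac{q}{2}$ ($d{\left(o,q \right)} = \frac{o - q}{2} = \frac{o}{2} - \frac{q}{2}$)
$21282 + d{\left(Q{\left(11 \right)},115 \right)} = 21282 + \left(\frac{4 \cdot 11^{2}}{2} - \frac{115}{2}\right) = 21282 - \left(\frac{115}{2} - \frac{4 \cdot 121}{2}\right) = 21282 + \left(\frac{1}{2} \cdot 484 - \frac{115}{2}\right) = 21282 + \left(242 - \frac{115}{2}\right) = 21282 + \frac{369}{2} = \frac{42933}{2}$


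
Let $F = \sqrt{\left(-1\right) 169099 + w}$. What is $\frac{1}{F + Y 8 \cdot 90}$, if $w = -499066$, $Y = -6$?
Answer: $- \frac{864}{3866113} - \frac{i \sqrt{668165}}{19330565} \approx -0.00022348 - 4.2286 \cdot 10^{-5} i$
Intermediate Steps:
$F = i \sqrt{668165}$ ($F = \sqrt{\left(-1\right) 169099 - 499066} = \sqrt{-169099 - 499066} = \sqrt{-668165} = i \sqrt{668165} \approx 817.41 i$)
$\frac{1}{F + Y 8 \cdot 90} = \frac{1}{i \sqrt{668165} + \left(-6\right) 8 \cdot 90} = \frac{1}{i \sqrt{668165} - 4320} = \frac{1}{-4320 + i \sqrt{668165}}$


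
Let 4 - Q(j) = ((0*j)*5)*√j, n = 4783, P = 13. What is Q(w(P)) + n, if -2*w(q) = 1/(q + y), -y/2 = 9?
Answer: 4787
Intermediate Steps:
y = -18 (y = -2*9 = -18)
w(q) = -1/(2*(-18 + q)) (w(q) = -1/(2*(q - 18)) = -1/(2*(-18 + q)))
Q(j) = 4 (Q(j) = 4 - (0*j)*5*√j = 4 - 0*5*√j = 4 - 0*√j = 4 - 1*0 = 4 + 0 = 4)
Q(w(P)) + n = 4 + 4783 = 4787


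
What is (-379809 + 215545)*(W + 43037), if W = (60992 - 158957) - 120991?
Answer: 28897158616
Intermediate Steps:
W = -218956 (W = -97965 - 120991 = -218956)
(-379809 + 215545)*(W + 43037) = (-379809 + 215545)*(-218956 + 43037) = -164264*(-175919) = 28897158616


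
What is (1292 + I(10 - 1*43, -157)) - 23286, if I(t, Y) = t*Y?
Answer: -16813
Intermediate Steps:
I(t, Y) = Y*t
(1292 + I(10 - 1*43, -157)) - 23286 = (1292 - 157*(10 - 1*43)) - 23286 = (1292 - 157*(10 - 43)) - 23286 = (1292 - 157*(-33)) - 23286 = (1292 + 5181) - 23286 = 6473 - 23286 = -16813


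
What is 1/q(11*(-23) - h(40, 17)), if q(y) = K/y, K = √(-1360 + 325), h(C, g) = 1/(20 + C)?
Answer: 15181*I*√115/20700 ≈ 7.8646*I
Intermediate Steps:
K = 3*I*√115 (K = √(-1035) = 3*I*√115 ≈ 32.171*I)
q(y) = 3*I*√115/y (q(y) = (3*I*√115)/y = 3*I*√115/y)
1/q(11*(-23) - h(40, 17)) = 1/(3*I*√115/(11*(-23) - 1/(20 + 40))) = 1/(3*I*√115/(-253 - 1/60)) = 1/(3*I*√115/(-15181/60)) = 1/(3*I*√115*(-60/15181)) = 1/(-180*I*√115/15181) = 15181*I*√115/20700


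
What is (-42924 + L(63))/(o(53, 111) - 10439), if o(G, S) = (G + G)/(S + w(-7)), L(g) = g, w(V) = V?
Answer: 742924/180925 ≈ 4.1063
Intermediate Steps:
o(G, S) = 2*G/(-7 + S) (o(G, S) = (G + G)/(S - 7) = (2*G)/(-7 + S) = 2*G/(-7 + S))
(-42924 + L(63))/(o(53, 111) - 10439) = (-42924 + 63)/(2*53/(-7 + 111) - 10439) = -42861/(2*53/104 - 10439) = -42861/(2*53*(1/104) - 10439) = -42861/(53/52 - 10439) = -42861/(-542775/52) = -42861*(-52/542775) = 742924/180925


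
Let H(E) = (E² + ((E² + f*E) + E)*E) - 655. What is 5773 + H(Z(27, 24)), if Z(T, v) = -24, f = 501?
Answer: 281022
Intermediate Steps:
H(E) = -655 + E² + E*(E² + 502*E) (H(E) = (E² + ((E² + 501*E) + E)*E) - 655 = (E² + (E² + 502*E)*E) - 655 = (E² + E*(E² + 502*E)) - 655 = -655 + E² + E*(E² + 502*E))
5773 + H(Z(27, 24)) = 5773 + (-655 + (-24)³ + 503*(-24)²) = 5773 + (-655 - 13824 + 503*576) = 5773 + (-655 - 13824 + 289728) = 5773 + 275249 = 281022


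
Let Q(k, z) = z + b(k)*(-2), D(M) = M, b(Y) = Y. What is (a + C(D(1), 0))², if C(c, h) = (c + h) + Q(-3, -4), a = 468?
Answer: 221841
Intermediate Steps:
Q(k, z) = z - 2*k (Q(k, z) = z + k*(-2) = z - 2*k)
C(c, h) = 2 + c + h (C(c, h) = (c + h) + (-4 - 2*(-3)) = (c + h) + (-4 + 6) = (c + h) + 2 = 2 + c + h)
(a + C(D(1), 0))² = (468 + (2 + 1 + 0))² = (468 + 3)² = 471² = 221841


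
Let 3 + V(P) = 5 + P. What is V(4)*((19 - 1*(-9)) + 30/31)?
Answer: 5388/31 ≈ 173.81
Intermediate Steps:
V(P) = 2 + P (V(P) = -3 + (5 + P) = 2 + P)
V(4)*((19 - 1*(-9)) + 30/31) = (2 + 4)*((19 - 1*(-9)) + 30/31) = 6*((19 + 9) + 30*(1/31)) = 6*(28 + 30/31) = 6*(898/31) = 5388/31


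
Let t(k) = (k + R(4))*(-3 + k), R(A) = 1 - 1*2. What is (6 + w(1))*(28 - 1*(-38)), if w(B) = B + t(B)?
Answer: 462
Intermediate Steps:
R(A) = -1 (R(A) = 1 - 2 = -1)
t(k) = (-1 + k)*(-3 + k) (t(k) = (k - 1)*(-3 + k) = (-1 + k)*(-3 + k))
w(B) = 3 + B**2 - 3*B (w(B) = B + (3 + B**2 - 4*B) = 3 + B**2 - 3*B)
(6 + w(1))*(28 - 1*(-38)) = (6 + (3 + 1**2 - 3*1))*(28 - 1*(-38)) = (6 + (3 + 1 - 3))*(28 + 38) = (6 + 1)*66 = 7*66 = 462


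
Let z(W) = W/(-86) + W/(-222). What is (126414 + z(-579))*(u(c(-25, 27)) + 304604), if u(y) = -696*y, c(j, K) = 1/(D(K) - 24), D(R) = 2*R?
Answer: 61263240481928/1591 ≈ 3.8506e+10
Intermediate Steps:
c(j, K) = 1/(-24 + 2*K) (c(j, K) = 1/(2*K - 24) = 1/(-24 + 2*K))
z(W) = -77*W/4773 (z(W) = W*(-1/86) + W*(-1/222) = -W/86 - W/222 = -77*W/4773)
(126414 + z(-579))*(u(c(-25, 27)) + 304604) = (126414 - 77/4773*(-579))*(-348/(-12 + 27) + 304604) = (126414 + 14861/1591)*(-348/15 + 304604) = 201139535*(-348/15 + 304604)/1591 = 201139535*(-696*1/30 + 304604)/1591 = 201139535*(-116/5 + 304604)/1591 = (201139535/1591)*(1522904/5) = 61263240481928/1591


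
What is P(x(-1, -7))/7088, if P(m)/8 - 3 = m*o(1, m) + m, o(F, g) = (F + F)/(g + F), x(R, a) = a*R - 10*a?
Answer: 3197/34554 ≈ 0.092522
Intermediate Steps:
x(R, a) = -10*a + R*a (x(R, a) = R*a - 10*a = -10*a + R*a)
o(F, g) = 2*F/(F + g) (o(F, g) = (2*F)/(F + g) = 2*F/(F + g))
P(m) = 24 + 8*m + 16*m/(1 + m) (P(m) = 24 + 8*(m*(2*1/(1 + m)) + m) = 24 + 8*(m*(2/(1 + m)) + m) = 24 + 8*(2*m/(1 + m) + m) = 24 + 8*(m + 2*m/(1 + m)) = 24 + (8*m + 16*m/(1 + m)) = 24 + 8*m + 16*m/(1 + m))
P(x(-1, -7))/7088 = (8*(3 + (-7*(-10 - 1))² + 6*(-7*(-10 - 1)))/(1 - 7*(-10 - 1)))/7088 = (8*(3 + (-7*(-11))² + 6*(-7*(-11)))/(1 - 7*(-11)))*(1/7088) = (8*(3 + 77² + 6*77)/(1 + 77))*(1/7088) = (8*(3 + 5929 + 462)/78)*(1/7088) = (8*(1/78)*6394)*(1/7088) = (25576/39)*(1/7088) = 3197/34554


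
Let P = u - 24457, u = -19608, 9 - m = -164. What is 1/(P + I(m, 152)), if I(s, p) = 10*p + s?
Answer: -1/42372 ≈ -2.3600e-5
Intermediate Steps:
m = 173 (m = 9 - 1*(-164) = 9 + 164 = 173)
P = -44065 (P = -19608 - 24457 = -44065)
I(s, p) = s + 10*p
1/(P + I(m, 152)) = 1/(-44065 + (173 + 10*152)) = 1/(-44065 + (173 + 1520)) = 1/(-44065 + 1693) = 1/(-42372) = -1/42372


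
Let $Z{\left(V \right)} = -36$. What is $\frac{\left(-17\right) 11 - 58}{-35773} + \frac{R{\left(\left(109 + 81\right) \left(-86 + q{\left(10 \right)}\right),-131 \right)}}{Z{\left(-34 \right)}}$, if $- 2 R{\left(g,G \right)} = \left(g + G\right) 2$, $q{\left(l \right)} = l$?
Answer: $- \frac{57915507}{143092} \approx -404.74$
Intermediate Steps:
$R{\left(g,G \right)} = - G - g$ ($R{\left(g,G \right)} = - \frac{\left(g + G\right) 2}{2} = - \frac{\left(G + g\right) 2}{2} = - \frac{2 G + 2 g}{2} = - G - g$)
$\frac{\left(-17\right) 11 - 58}{-35773} + \frac{R{\left(\left(109 + 81\right) \left(-86 + q{\left(10 \right)}\right),-131 \right)}}{Z{\left(-34 \right)}} = \frac{\left(-17\right) 11 - 58}{-35773} + \frac{\left(-1\right) \left(-131\right) - \left(109 + 81\right) \left(-86 + 10\right)}{-36} = \left(-187 - 58\right) \left(- \frac{1}{35773}\right) + \left(131 - 190 \left(-76\right)\right) \left(- \frac{1}{36}\right) = \left(-245\right) \left(- \frac{1}{35773}\right) + \left(131 - -14440\right) \left(- \frac{1}{36}\right) = \frac{245}{35773} + \left(131 + 14440\right) \left(- \frac{1}{36}\right) = \frac{245}{35773} + 14571 \left(- \frac{1}{36}\right) = \frac{245}{35773} - \frac{1619}{4} = - \frac{57915507}{143092}$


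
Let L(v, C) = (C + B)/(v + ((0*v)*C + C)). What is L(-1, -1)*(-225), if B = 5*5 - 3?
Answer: 4725/2 ≈ 2362.5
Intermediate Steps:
B = 22 (B = 25 - 3 = 22)
L(v, C) = (22 + C)/(C + v) (L(v, C) = (C + 22)/(v + ((0*v)*C + C)) = (22 + C)/(v + (0*C + C)) = (22 + C)/(v + (0 + C)) = (22 + C)/(v + C) = (22 + C)/(C + v))
L(-1, -1)*(-225) = ((22 - 1)/(-1 - 1))*(-225) = (21/(-2))*(-225) = -½*21*(-225) = -21/2*(-225) = 4725/2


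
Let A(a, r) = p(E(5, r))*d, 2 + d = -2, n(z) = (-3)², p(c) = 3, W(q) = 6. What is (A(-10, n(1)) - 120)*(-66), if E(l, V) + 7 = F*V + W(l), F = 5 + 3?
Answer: 8712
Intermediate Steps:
F = 8
E(l, V) = -1 + 8*V (E(l, V) = -7 + (8*V + 6) = -7 + (6 + 8*V) = -1 + 8*V)
n(z) = 9
d = -4 (d = -2 - 2 = -4)
A(a, r) = -12 (A(a, r) = 3*(-4) = -12)
(A(-10, n(1)) - 120)*(-66) = (-12 - 120)*(-66) = -132*(-66) = 8712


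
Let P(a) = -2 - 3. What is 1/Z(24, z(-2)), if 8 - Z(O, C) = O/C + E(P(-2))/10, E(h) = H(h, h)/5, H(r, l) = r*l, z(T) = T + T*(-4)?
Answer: 2/7 ≈ 0.28571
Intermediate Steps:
z(T) = -3*T (z(T) = T - 4*T = -3*T)
H(r, l) = l*r
P(a) = -5
E(h) = h²/5 (E(h) = (h*h)/5 = h²*(⅕) = h²/5)
Z(O, C) = 15/2 - O/C (Z(O, C) = 8 - (O/C + ((⅕)*(-5)²)/10) = 8 - (O/C + ((⅕)*25)*(⅒)) = 8 - (O/C + 5*(⅒)) = 8 - (O/C + ½) = 8 - (½ + O/C) = 8 + (-½ - O/C) = 15/2 - O/C)
1/Z(24, z(-2)) = 1/(15/2 - 1*24/(-3*(-2))) = 1/(15/2 - 1*24/6) = 1/(15/2 - 1*24*⅙) = 1/(15/2 - 4) = 1/(7/2) = 2/7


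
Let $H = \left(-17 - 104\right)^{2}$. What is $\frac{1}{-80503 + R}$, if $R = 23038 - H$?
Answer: $- \frac{1}{72106} \approx -1.3868 \cdot 10^{-5}$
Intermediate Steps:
$H = 14641$ ($H = \left(-121\right)^{2} = 14641$)
$R = 8397$ ($R = 23038 - 14641 = 8397$)
$\frac{1}{-80503 + R} = \frac{1}{-80503 + 8397} = \frac{1}{-72106} = - \frac{1}{72106}$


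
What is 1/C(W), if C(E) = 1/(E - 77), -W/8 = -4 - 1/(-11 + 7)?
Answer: -47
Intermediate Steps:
W = 30 (W = -8*(-4 - 1/(-11 + 7)) = -8*(-4 - 1/(-4)) = -8*(-4 - 1*(-1/4)) = -8*(-4 + 1/4) = -8*(-15/4) = 30)
C(E) = 1/(-77 + E)
1/C(W) = 1/(1/(-77 + 30)) = 1/(1/(-47)) = 1/(-1/47) = -47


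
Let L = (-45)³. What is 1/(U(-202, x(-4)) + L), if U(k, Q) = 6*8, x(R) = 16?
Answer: -1/91077 ≈ -1.0980e-5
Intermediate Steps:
U(k, Q) = 48
L = -91125
1/(U(-202, x(-4)) + L) = 1/(48 - 91125) = 1/(-91077) = -1/91077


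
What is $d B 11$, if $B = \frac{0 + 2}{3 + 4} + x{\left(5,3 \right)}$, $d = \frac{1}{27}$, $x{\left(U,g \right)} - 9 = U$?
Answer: $\frac{1100}{189} \approx 5.8201$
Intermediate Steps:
$x{\left(U,g \right)} = 9 + U$
$d = \frac{1}{27} \approx 0.037037$
$B = \frac{100}{7}$ ($B = \frac{0 + 2}{3 + 4} + \left(9 + 5\right) = \frac{2}{7} + 14 = \frac{100}{7} \approx 14.286$)
$d B 11 = \frac{\frac{100}{7} \cdot 11}{27} = \frac{1}{27} \cdot \frac{1100}{7} = \frac{1100}{189}$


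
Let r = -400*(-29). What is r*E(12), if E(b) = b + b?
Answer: 278400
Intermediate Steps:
E(b) = 2*b
r = 11600
r*E(12) = 11600*(2*12) = 11600*24 = 278400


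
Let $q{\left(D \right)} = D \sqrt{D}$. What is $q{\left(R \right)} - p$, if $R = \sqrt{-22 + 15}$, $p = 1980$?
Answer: $-1980 + 7^{\frac{3}{4}} i^{\frac{3}{2}} \approx -1983.0 + 3.043 i$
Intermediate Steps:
$R = i \sqrt{7}$ ($R = \sqrt{-7} = i \sqrt{7} \approx 2.6458 i$)
$q{\left(D \right)} = D^{\frac{3}{2}}$
$q{\left(R \right)} - p = \left(i \sqrt{7}\right)^{\frac{3}{2}} - 1980 = 7^{\frac{3}{4}} i^{\frac{3}{2}} - 1980 = -1980 + 7^{\frac{3}{4}} i^{\frac{3}{2}}$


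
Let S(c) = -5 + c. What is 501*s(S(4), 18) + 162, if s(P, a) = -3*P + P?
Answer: 1164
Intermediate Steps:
s(P, a) = -2*P
501*s(S(4), 18) + 162 = 501*(-2*(-5 + 4)) + 162 = 501*(-2*(-1)) + 162 = 501*2 + 162 = 1002 + 162 = 1164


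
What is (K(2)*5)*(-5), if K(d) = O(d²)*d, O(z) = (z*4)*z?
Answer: -3200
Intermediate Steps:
O(z) = 4*z² (O(z) = (4*z)*z = 4*z²)
K(d) = 4*d⁵ (K(d) = (4*(d²)²)*d = (4*d⁴)*d = 4*d⁵)
(K(2)*5)*(-5) = ((4*2⁵)*5)*(-5) = ((4*32)*5)*(-5) = (128*5)*(-5) = 640*(-5) = -3200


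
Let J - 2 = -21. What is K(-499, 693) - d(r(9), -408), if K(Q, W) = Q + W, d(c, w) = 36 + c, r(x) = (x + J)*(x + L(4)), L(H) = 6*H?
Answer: 488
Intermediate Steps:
J = -19 (J = 2 - 21 = -19)
r(x) = (-19 + x)*(24 + x) (r(x) = (x - 19)*(x + 6*4) = (-19 + x)*(x + 24) = (-19 + x)*(24 + x))
K(-499, 693) - d(r(9), -408) = (-499 + 693) - (36 + (-456 + 9² + 5*9)) = 194 - (36 + (-456 + 81 + 45)) = 194 - (36 - 330) = 194 - 1*(-294) = 194 + 294 = 488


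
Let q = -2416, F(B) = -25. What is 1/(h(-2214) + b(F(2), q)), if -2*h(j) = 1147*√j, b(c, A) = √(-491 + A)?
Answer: 2*I/(3*(-2*√323 + 1147*√246)) ≈ 3.7132e-5*I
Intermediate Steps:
h(j) = -1147*√j/2
1/(h(-2214) + b(F(2), q)) = 1/(-3441*I*√246/2 + √(-491 - 2416)) = 1/(-3441*I*√246/2 + √(-2907)) = 1/(-3441*I*√246/2 + 3*I*√323) = 1/(3*I*√323 - 3441*I*√246/2)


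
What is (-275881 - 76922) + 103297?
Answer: -249506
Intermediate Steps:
(-275881 - 76922) + 103297 = -352803 + 103297 = -249506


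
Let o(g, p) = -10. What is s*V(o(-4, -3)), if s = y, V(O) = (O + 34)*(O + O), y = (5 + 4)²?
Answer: -38880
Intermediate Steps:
y = 81 (y = 9² = 81)
V(O) = 2*O*(34 + O) (V(O) = (34 + O)*(2*O) = 2*O*(34 + O))
s = 81
s*V(o(-4, -3)) = 81*(2*(-10)*(34 - 10)) = 81*(2*(-10)*24) = 81*(-480) = -38880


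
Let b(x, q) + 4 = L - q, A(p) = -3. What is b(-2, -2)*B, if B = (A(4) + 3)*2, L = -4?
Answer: 0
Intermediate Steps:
b(x, q) = -8 - q (b(x, q) = -4 + (-4 - q) = -8 - q)
B = 0 (B = (-3 + 3)*2 = 0*2 = 0)
b(-2, -2)*B = (-8 - 1*(-2))*0 = (-8 + 2)*0 = -6*0 = 0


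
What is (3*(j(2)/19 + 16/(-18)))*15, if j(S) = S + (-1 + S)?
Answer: -625/19 ≈ -32.895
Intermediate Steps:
j(S) = -1 + 2*S
(3*(j(2)/19 + 16/(-18)))*15 = (3*((-1 + 2*2)/19 + 16/(-18)))*15 = (3*((-1 + 4)*(1/19) + 16*(-1/18)))*15 = (3*(3*(1/19) - 8/9))*15 = (3*(3/19 - 8/9))*15 = (3*(-125/171))*15 = -125/57*15 = -625/19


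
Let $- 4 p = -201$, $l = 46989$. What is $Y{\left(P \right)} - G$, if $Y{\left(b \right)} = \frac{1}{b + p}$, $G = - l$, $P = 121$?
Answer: $\frac{32187469}{685} \approx 46989.0$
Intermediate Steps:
$p = \frac{201}{4}$ ($p = \left(- \frac{1}{4}\right) \left(-201\right) = \frac{201}{4} \approx 50.25$)
$G = -46989$ ($G = \left(-1\right) 46989 = -46989$)
$Y{\left(b \right)} = \frac{1}{\frac{201}{4} + b}$ ($Y{\left(b \right)} = \frac{1}{b + \frac{201}{4}} = \frac{1}{\frac{201}{4} + b}$)
$Y{\left(P \right)} - G = \frac{4}{201 + 4 \cdot 121} - -46989 = \frac{4}{201 + 484} + 46989 = \frac{4}{685} + 46989 = \frac{32187469}{685}$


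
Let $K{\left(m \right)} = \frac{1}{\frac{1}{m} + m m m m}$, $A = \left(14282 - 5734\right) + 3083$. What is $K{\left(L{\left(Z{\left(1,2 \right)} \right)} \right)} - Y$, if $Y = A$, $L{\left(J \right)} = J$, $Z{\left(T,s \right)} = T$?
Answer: $- \frac{23261}{2} \approx -11631.0$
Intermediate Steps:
$A = 11631$ ($A = 8548 + 3083 = 11631$)
$Y = 11631$
$K{\left(m \right)} = \frac{1}{\frac{1}{m} + m^{4}}$ ($K{\left(m \right)} = \frac{1}{\frac{1}{m} + m^{2} m^{2}} = \frac{1}{\frac{1}{m} + m^{4}}$)
$K{\left(L{\left(Z{\left(1,2 \right)} \right)} \right)} - Y = 1 \frac{1}{1 + 1^{5}} - 11631 = 1 \frac{1}{1 + 1} - 11631 = 1 \cdot \frac{1}{2} - 11631 = \frac{1}{2} - 11631 = - \frac{23261}{2}$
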